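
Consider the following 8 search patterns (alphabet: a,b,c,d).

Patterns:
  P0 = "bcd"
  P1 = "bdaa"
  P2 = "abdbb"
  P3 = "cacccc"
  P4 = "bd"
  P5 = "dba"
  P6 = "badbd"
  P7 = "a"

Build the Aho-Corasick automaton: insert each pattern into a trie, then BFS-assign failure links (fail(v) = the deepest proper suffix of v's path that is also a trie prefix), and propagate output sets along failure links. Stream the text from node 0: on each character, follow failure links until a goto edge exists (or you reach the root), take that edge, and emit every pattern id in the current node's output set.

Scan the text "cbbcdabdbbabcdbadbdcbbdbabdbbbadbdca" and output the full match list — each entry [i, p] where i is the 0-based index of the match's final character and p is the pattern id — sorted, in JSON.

Build automaton:
Trie nodes:
  n0 'ε': a→7 b→1 c→12 d→18
  n1 'b': a→21 c→2 d→4
  n2 'bc': d→3
  n3 'bcd': ·  ←P0
  n4 'bd': a→5  ←P4
  n5 'bda': a→6
  n6 'bdaa': ·  ←P1
  n7 'a': b→8  ←P7
  n8 'ab': d→9
  n9 'abd': b→10
  n10 'abdb': b→11
  n11 'abdbb': ·  ←P2
  n12 'c': a→13
  n13 'ca': c→14
  n14 'cac': c→15
  n15 'cacc': c→16
  n16 'caccc': c→17
  n17 'cacccc': ·  ←P3
  n18 'd': b→19
  n19 'db': a→20
  n20 'dba': ·  ←P5
  n21 'ba': d→22
  n22 'bad': b→23
  n23 'badb': d→24
  n24 'badbd': ·  ←P6

Failure links (BFS by depth):
  fail(1) 'b': from fail(0)=0 chase 'b': 0 ⇒ 0;  out=∅∪out(0)=∅
  fail(7) 'a': from fail(0)=0 chase 'a': 0 ⇒ 0;  out={7}∪out(0)={7}
  fail(12) 'c': from fail(0)=0 chase 'c': 0 ⇒ 0;  out=∅∪out(0)=∅
  fail(18) 'd': from fail(0)=0 chase 'd': 0 ⇒ 0;  out=∅∪out(0)=∅
  fail(2) 'bc': from fail(1)=0 chase 'c': 0 ⇒ 12;  out=∅∪out(12)=∅
  fail(4) 'bd': from fail(1)=0 chase 'd': 0 ⇒ 18;  out={4}∪out(18)={4}
  fail(8) 'ab': from fail(7)=0 chase 'b': 0 ⇒ 1;  out=∅∪out(1)=∅
  fail(13) 'ca': from fail(12)=0 chase 'a': 0 ⇒ 7;  out=∅∪out(7)={7}
  fail(19) 'db': from fail(18)=0 chase 'b': 0 ⇒ 1;  out=∅∪out(1)=∅
  fail(21) 'ba': from fail(1)=0 chase 'a': 0 ⇒ 7;  out=∅∪out(7)={7}
  fail(3) 'bcd': from fail(2)=12 chase 'd': 12→0 ⇒ 18;  out={0}∪out(18)={0}
  fail(5) 'bda': from fail(4)=18 chase 'a': 18→0 ⇒ 7;  out=∅∪out(7)={7}
  fail(9) 'abd': from fail(8)=1 chase 'd': 1 ⇒ 4;  out=∅∪out(4)={4}
  fail(14) 'cac': from fail(13)=7 chase 'c': 7→0 ⇒ 12;  out=∅∪out(12)=∅
  fail(20) 'dba': from fail(19)=1 chase 'a': 1 ⇒ 21;  out={5}∪out(21)={5,7}
  fail(22) 'bad': from fail(21)=7 chase 'd': 7→0 ⇒ 18;  out=∅∪out(18)=∅
  fail(6) 'bdaa': from fail(5)=7 chase 'a': 7→0 ⇒ 7;  out={1}∪out(7)={1,7}
  fail(10) 'abdb': from fail(9)=4 chase 'b': 4→18 ⇒ 19;  out=∅∪out(19)=∅
  fail(15) 'cacc': from fail(14)=12 chase 'c': 12→0 ⇒ 12;  out=∅∪out(12)=∅
  fail(23) 'badb': from fail(22)=18 chase 'b': 18 ⇒ 19;  out=∅∪out(19)=∅
  fail(11) 'abdbb': from fail(10)=19 chase 'b': 19→1→0 ⇒ 1;  out={2}∪out(1)={2}
  fail(16) 'caccc': from fail(15)=12 chase 'c': 12→0 ⇒ 12;  out=∅∪out(12)=∅
  fail(24) 'badbd': from fail(23)=19 chase 'd': 19→1 ⇒ 4;  out={6}∪out(4)={4,6}
  fail(17) 'cacccc': from fail(16)=12 chase 'c': 12→0 ⇒ 12;  out={3}∪out(12)={3}

Scan:
i=0 'c': node 0→12
i=1 'b': node 12→1 ·f
i=2 'b': node 1→1 ·f
i=3 'c': node 1→2
i=4 'd': node 2→3  → match P0@[2:4]
i=5 'a': node 3→7 ·f  → match P7@[5:5]
i=6 'b': node 7→8
i=7 'd': node 8→9  → match P4@[6:7]
i=8 'b': node 9→10
i=9 'b': node 10→11  → match P2@[5:9]
i=10 'a': node 11→21 ·f  → match P7@[10:10]
i=11 'b': node 21→8 ·f
i=12 'c': node 8→2 ·f
i=13 'd': node 2→3  → match P0@[11:13]
i=14 'b': node 3→19 ·f
i=15 'a': node 19→20  → match P5@[13:15],P7@[15:15]
i=16 'd': node 20→22 ·f
i=17 'b': node 22→23
i=18 'd': node 23→24  → match P4@[17:18],P6@[14:18]
i=19 'c': node 24→12 ·f
i=20 'b': node 12→1 ·f
i=21 'b': node 1→1 ·f
i=22 'd': node 1→4  → match P4@[21:22]
i=23 'b': node 4→19 ·f
i=24 'a': node 19→20  → match P5@[22:24],P7@[24:24]
i=25 'b': node 20→8 ·f
i=26 'd': node 8→9  → match P4@[25:26]
i=27 'b': node 9→10
i=28 'b': node 10→11  → match P2@[24:28]
i=29 'b': node 11→1 ·f
i=30 'a': node 1→21  → match P7@[30:30]
i=31 'd': node 21→22
i=32 'b': node 22→23
i=33 'd': node 23→24  → match P4@[32:33],P6@[29:33]
i=34 'c': node 24→12 ·f
i=35 'a': node 12→13  → match P7@[35:35]

Matches: [[4,0],[5,7],[7,4],[9,2],[10,7],[13,0],[15,5],[15,7],[18,4],[18,6],[22,4],[24,5],[24,7],[26,4],[28,2],[30,7],[33,4],[33,6],[35,7]]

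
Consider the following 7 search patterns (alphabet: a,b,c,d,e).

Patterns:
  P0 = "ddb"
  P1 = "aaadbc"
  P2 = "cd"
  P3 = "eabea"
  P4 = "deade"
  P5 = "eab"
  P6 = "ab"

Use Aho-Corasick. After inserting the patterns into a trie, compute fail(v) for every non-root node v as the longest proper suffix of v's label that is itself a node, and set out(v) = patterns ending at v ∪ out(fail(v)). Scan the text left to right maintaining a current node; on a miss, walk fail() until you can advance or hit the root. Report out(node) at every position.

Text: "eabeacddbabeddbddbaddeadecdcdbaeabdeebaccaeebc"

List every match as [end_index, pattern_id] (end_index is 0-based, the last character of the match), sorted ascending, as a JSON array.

Build automaton:
Trie (insert patterns):
  0='ε' goto a→4 c→10 d→1 e→12
  1='d' goto d→2 e→17
  2='dd' goto b→3
  3='ddb' goto ·  ←P0
  4='a' goto a→5 b→21
  5='aa' goto a→6
  6='aaa' goto d→7
  7='aaad' goto b→8
  8='aaadb' goto c→9
  9='aaadbc' goto ·  ←P1
  10='c' goto d→11
  11='cd' goto ·  ←P2
  12='e' goto a→13
  13='ea' goto b→14
  14='eab' goto e→15  ←P5
  15='eabe' goto a→16
  16='eabea' goto ·  ←P3
  17='de' goto a→18
  18='dea' goto d→19
  19='dead' goto e→20
  20='deade' goto ·  ←P4
  21='ab' goto ·  ←P6

Failure links (BFS by depth):
  n1('d'): parent n0 fail=0; on 'd' 0 → fail=0;  out ∅∪∅=∅
  n4('a'): parent n0 fail=0; on 'a' 0 → fail=0;  out ∅∪∅=∅
  n10('c'): parent n0 fail=0; on 'c' 0 → fail=0;  out ∅∪∅=∅
  n12('e'): parent n0 fail=0; on 'e' 0 → fail=0;  out ∅∪∅=∅
  n2('dd'): parent n1 fail=0; on 'd' 0 → fail=1;  out ∅∪∅=∅
  n5('aa'): parent n4 fail=0; on 'a' 0 → fail=4;  out ∅∪∅=∅
  n11('cd'): parent n10 fail=0; on 'd' 0 → fail=1;  out {2}∪∅={2}
  n13('ea'): parent n12 fail=0; on 'a' 0 → fail=4;  out ∅∪∅=∅
  n17('de'): parent n1 fail=0; on 'e' 0 → fail=12;  out ∅∪∅=∅
  n21('ab'): parent n4 fail=0; on 'b' 0 → fail=0;  out {6}∪∅={6}
  n3('ddb'): parent n2 fail=1; on 'b' 1→0 → fail=0;  out {0}∪∅={0}
  n6('aaa'): parent n5 fail=4; on 'a' 4 → fail=5;  out ∅∪∅=∅
  n14('eab'): parent n13 fail=4; on 'b' 4 → fail=21;  out {5}∪{6}={5,6}
  n18('dea'): parent n17 fail=12; on 'a' 12 → fail=13;  out ∅∪∅=∅
  n7('aaad'): parent n6 fail=5; on 'd' 5→4→0 → fail=1;  out ∅∪∅=∅
  n15('eabe'): parent n14 fail=21; on 'e' 21→0 → fail=12;  out ∅∪∅=∅
  n19('dead'): parent n18 fail=13; on 'd' 13→4→0 → fail=1;  out ∅∪∅=∅
  n8('aaadb'): parent n7 fail=1; on 'b' 1→0 → fail=0;  out ∅∪∅=∅
  n16('eabea'): parent n15 fail=12; on 'a' 12 → fail=13;  out {3}∪∅={3}
  n20('deade'): parent n19 fail=1; on 'e' 1 → fail=17;  out {4}∪∅={4}
  n9('aaadbc'): parent n8 fail=0; on 'c' 0 → fail=10;  out {1}∪∅={1}

Scan:
pos 0 'e': at 12
pos 1 'a': at 13
pos 2 'b': at 14  emit P5@[0:2],P6@[1:2]
pos 3 'e': at 15
pos 4 'a': at 16  emit P3@[0:4]
pos 5 'c': at 10 (fail-walked)
pos 6 'd': at 11  emit P2@[5:6]
pos 7 'd': at 2 (fail-walked)
pos 8 'b': at 3  emit P0@[6:8]
pos 9 'a': at 4 (fail-walked)
pos 10 'b': at 21  emit P6@[9:10]
pos 11 'e': at 12 (fail-walked)
pos 12 'd': at 1 (fail-walked)
pos 13 'd': at 2
pos 14 'b': at 3  emit P0@[12:14]
pos 15 'd': at 1 (fail-walked)
pos 16 'd': at 2
pos 17 'b': at 3  emit P0@[15:17]
pos 18 'a': at 4 (fail-walked)
pos 19 'd': at 1 (fail-walked)
pos 20 'd': at 2
pos 21 'e': at 17 (fail-walked)
pos 22 'a': at 18
pos 23 'd': at 19
pos 24 'e': at 20  emit P4@[20:24]
pos 25 'c': at 10 (fail-walked)
pos 26 'd': at 11  emit P2@[25:26]
pos 27 'c': at 10 (fail-walked)
pos 28 'd': at 11  emit P2@[27:28]
pos 29 'b': at 0 (fail-walked)
pos 30 'a': at 4
pos 31 'e': at 12 (fail-walked)
pos 32 'a': at 13
pos 33 'b': at 14  emit P5@[31:33],P6@[32:33]
pos 34 'd': at 1 (fail-walked)
pos 35 'e': at 17
pos 36 'e': at 12 (fail-walked)
pos 37 'b': at 0 (fail-walked)
pos 38 'a': at 4
pos 39 'c': at 10 (fail-walked)
pos 40 'c': at 10 (fail-walked)
pos 41 'a': at 4 (fail-walked)
pos 42 'e': at 12 (fail-walked)
pos 43 'e': at 12 (fail-walked)
pos 44 'b': at 0 (fail-walked)
pos 45 'c': at 10

Matches: [[2,5],[2,6],[4,3],[6,2],[8,0],[10,6],[14,0],[17,0],[24,4],[26,2],[28,2],[33,5],[33,6]]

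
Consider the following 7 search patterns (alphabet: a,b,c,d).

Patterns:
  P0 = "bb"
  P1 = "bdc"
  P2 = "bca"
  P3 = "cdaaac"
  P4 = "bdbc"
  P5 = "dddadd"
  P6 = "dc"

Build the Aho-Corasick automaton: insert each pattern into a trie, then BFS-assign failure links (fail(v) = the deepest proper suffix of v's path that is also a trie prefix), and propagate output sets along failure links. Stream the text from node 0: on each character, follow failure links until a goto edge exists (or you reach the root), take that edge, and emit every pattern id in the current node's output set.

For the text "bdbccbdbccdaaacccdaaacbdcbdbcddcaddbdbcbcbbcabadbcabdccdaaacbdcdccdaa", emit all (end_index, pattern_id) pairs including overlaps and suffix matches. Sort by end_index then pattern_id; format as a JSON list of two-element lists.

Construct AC machine:
Trie nodes:
  n0 'ε': b→1 c→7 d→15
  n1 'b': b→2 c→5 d→3
  n2 'bb': ·  ←P0
  n3 'bd': b→13 c→4
  n4 'bdc': ·  ←P1
  n5 'bc': a→6
  n6 'bca': ·  ←P2
  n7 'c': d→8
  n8 'cd': a→9
  n9 'cda': a→10
  n10 'cdaa': a→11
  n11 'cdaaa': c→12
  n12 'cdaaac': ·  ←P3
  n13 'bdb': c→14
  n14 'bdbc': ·  ←P4
  n15 'd': c→21 d→16
  n16 'dd': d→17
  n17 'ddd': a→18
  n18 'ddda': d→19
  n19 'dddad': d→20
  n20 'dddadd': ·  ←P5
  n21 'dc': ·  ←P6

Failure links (BFS by depth):
  fail(1) 'b': from fail(0)=0 chase 'b': 0 ⇒ 0;  out=∅∪out(0)=∅
  fail(7) 'c': from fail(0)=0 chase 'c': 0 ⇒ 0;  out=∅∪out(0)=∅
  fail(15) 'd': from fail(0)=0 chase 'd': 0 ⇒ 0;  out=∅∪out(0)=∅
  fail(2) 'bb': from fail(1)=0 chase 'b': 0 ⇒ 1;  out={0}∪out(1)={0}
  fail(3) 'bd': from fail(1)=0 chase 'd': 0 ⇒ 15;  out=∅∪out(15)=∅
  fail(5) 'bc': from fail(1)=0 chase 'c': 0 ⇒ 7;  out=∅∪out(7)=∅
  fail(8) 'cd': from fail(7)=0 chase 'd': 0 ⇒ 15;  out=∅∪out(15)=∅
  fail(16) 'dd': from fail(15)=0 chase 'd': 0 ⇒ 15;  out=∅∪out(15)=∅
  fail(21) 'dc': from fail(15)=0 chase 'c': 0 ⇒ 7;  out={6}∪out(7)={6}
  fail(4) 'bdc': from fail(3)=15 chase 'c': 15 ⇒ 21;  out={1}∪out(21)={1,6}
  fail(6) 'bca': from fail(5)=7 chase 'a': 7→0 ⇒ 0;  out={2}∪out(0)={2}
  fail(9) 'cda': from fail(8)=15 chase 'a': 15→0 ⇒ 0;  out=∅∪out(0)=∅
  fail(13) 'bdb': from fail(3)=15 chase 'b': 15→0 ⇒ 1;  out=∅∪out(1)=∅
  fail(17) 'ddd': from fail(16)=15 chase 'd': 15 ⇒ 16;  out=∅∪out(16)=∅
  fail(10) 'cdaa': from fail(9)=0 chase 'a': 0 ⇒ 0;  out=∅∪out(0)=∅
  fail(14) 'bdbc': from fail(13)=1 chase 'c': 1 ⇒ 5;  out={4}∪out(5)={4}
  fail(18) 'ddda': from fail(17)=16 chase 'a': 16→15→0 ⇒ 0;  out=∅∪out(0)=∅
  fail(11) 'cdaaa': from fail(10)=0 chase 'a': 0 ⇒ 0;  out=∅∪out(0)=∅
  fail(19) 'dddad': from fail(18)=0 chase 'd': 0 ⇒ 15;  out=∅∪out(15)=∅
  fail(12) 'cdaaac': from fail(11)=0 chase 'c': 0 ⇒ 7;  out={3}∪out(7)={3}
  fail(20) 'dddadd': from fail(19)=15 chase 'd': 15 ⇒ 16;  out={5}∪out(16)={5}

Text stream:
[0] read 'b'  n0⇒n1
[1] read 'd'  n1⇒n3
[2] read 'b'  n3⇒n13
[3] read 'c'  n13⇒n14  → match P4@[0:3]
[4] read 'c'  n14⇒n7 ·f
[5] read 'b'  n7⇒n1 ·f
[6] read 'd'  n1⇒n3
[7] read 'b'  n3⇒n13
[8] read 'c'  n13⇒n14  → match P4@[5:8]
[9] read 'c'  n14⇒n7 ·f
[10] read 'd'  n7⇒n8
[11] read 'a'  n8⇒n9
[12] read 'a'  n9⇒n10
[13] read 'a'  n10⇒n11
[14] read 'c'  n11⇒n12  → match P3@[9:14]
[15] read 'c'  n12⇒n7 ·f
[16] read 'c'  n7⇒n7 ·f
[17] read 'd'  n7⇒n8
[18] read 'a'  n8⇒n9
[19] read 'a'  n9⇒n10
[20] read 'a'  n10⇒n11
[21] read 'c'  n11⇒n12  → match P3@[16:21]
[22] read 'b'  n12⇒n1 ·f
[23] read 'd'  n1⇒n3
[24] read 'c'  n3⇒n4  → match P1@[22:24],P6@[23:24]
[25] read 'b'  n4⇒n1 ·f
[26] read 'd'  n1⇒n3
[27] read 'b'  n3⇒n13
[28] read 'c'  n13⇒n14  → match P4@[25:28]
[29] read 'd'  n14⇒n8 ·f
[30] read 'd'  n8⇒n16 ·f
[31] read 'c'  n16⇒n21 ·f  → match P6@[30:31]
[32] read 'a'  n21⇒n0 ·f
[33] read 'd'  n0⇒n15
[34] read 'd'  n15⇒n16
[35] read 'b'  n16⇒n1 ·f
[36] read 'd'  n1⇒n3
[37] read 'b'  n3⇒n13
[38] read 'c'  n13⇒n14  → match P4@[35:38]
[39] read 'b'  n14⇒n1 ·f
[40] read 'c'  n1⇒n5
[41] read 'b'  n5⇒n1 ·f
[42] read 'b'  n1⇒n2  → match P0@[41:42]
[43] read 'c'  n2⇒n5 ·f
[44] read 'a'  n5⇒n6  → match P2@[42:44]
[45] read 'b'  n6⇒n1 ·f
[46] read 'a'  n1⇒n0 ·f
[47] read 'd'  n0⇒n15
[48] read 'b'  n15⇒n1 ·f
[49] read 'c'  n1⇒n5
[50] read 'a'  n5⇒n6  → match P2@[48:50]
[51] read 'b'  n6⇒n1 ·f
[52] read 'd'  n1⇒n3
[53] read 'c'  n3⇒n4  → match P1@[51:53],P6@[52:53]
[54] read 'c'  n4⇒n7 ·f
[55] read 'd'  n7⇒n8
[56] read 'a'  n8⇒n9
[57] read 'a'  n9⇒n10
[58] read 'a'  n10⇒n11
[59] read 'c'  n11⇒n12  → match P3@[54:59]
[60] read 'b'  n12⇒n1 ·f
[61] read 'd'  n1⇒n3
[62] read 'c'  n3⇒n4  → match P1@[60:62],P6@[61:62]
[63] read 'd'  n4⇒n8 ·f
[64] read 'c'  n8⇒n21 ·f  → match P6@[63:64]
[65] read 'c'  n21⇒n7 ·f
[66] read 'd'  n7⇒n8
[67] read 'a'  n8⇒n9
[68] read 'a'  n9⇒n10

Matches: [[3,4],[8,4],[14,3],[21,3],[24,1],[24,6],[28,4],[31,6],[38,4],[42,0],[44,2],[50,2],[53,1],[53,6],[59,3],[62,1],[62,6],[64,6]]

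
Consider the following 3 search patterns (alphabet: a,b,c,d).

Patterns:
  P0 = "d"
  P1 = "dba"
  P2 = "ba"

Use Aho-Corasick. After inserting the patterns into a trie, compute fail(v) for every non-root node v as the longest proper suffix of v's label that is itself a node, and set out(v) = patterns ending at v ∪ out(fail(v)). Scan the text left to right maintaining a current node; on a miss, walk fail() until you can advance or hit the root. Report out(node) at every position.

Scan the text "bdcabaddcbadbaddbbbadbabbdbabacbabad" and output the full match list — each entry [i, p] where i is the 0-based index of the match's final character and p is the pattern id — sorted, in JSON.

Build:
Trie nodes:
  n0 'ε': b→4 d→1
  n1 'd': b→2  [P0 ends]
  n2 'db': a→3
  n3 'dba': ·  [P1 ends]
  n4 'b': a→5
  n5 'ba': ·  [P2 ends]

BFS fail/out derivation:
  n1('d'): parent n0 fail=0; on 'd' 0 → fail=0;  out {0}∪∅={0}
  n4('b'): parent n0 fail=0; on 'b' 0 → fail=0;  out ∅∪∅=∅
  n2('db'): parent n1 fail=0; on 'b' 0 → fail=4;  out ∅∪∅=∅
  n5('ba'): parent n4 fail=0; on 'a' 0 → fail=0;  out {2}∪∅={2}
  n3('dba'): parent n2 fail=4; on 'a' 4 → fail=5;  out {1}∪{2}={1,2}

Run:
i=0 'b': node 0→4
i=1 'd': node 4→1 ·f  → match P0@[1:1]
i=2 'c': node 1→0 ·f
i=3 'a': node 0→0
i=4 'b': node 0→4
i=5 'a': node 4→5  → match P2@[4:5]
i=6 'd': node 5→1 ·f  → match P0@[6:6]
i=7 'd': node 1→1 ·f  → match P0@[7:7]
i=8 'c': node 1→0 ·f
i=9 'b': node 0→4
i=10 'a': node 4→5  → match P2@[9:10]
i=11 'd': node 5→1 ·f  → match P0@[11:11]
i=12 'b': node 1→2
i=13 'a': node 2→3  → match P1@[11:13],P2@[12:13]
i=14 'd': node 3→1 ·f  → match P0@[14:14]
i=15 'd': node 1→1 ·f  → match P0@[15:15]
i=16 'b': node 1→2
i=17 'b': node 2→4 ·f
i=18 'b': node 4→4 ·f
i=19 'a': node 4→5  → match P2@[18:19]
i=20 'd': node 5→1 ·f  → match P0@[20:20]
i=21 'b': node 1→2
i=22 'a': node 2→3  → match P1@[20:22],P2@[21:22]
i=23 'b': node 3→4 ·f
i=24 'b': node 4→4 ·f
i=25 'd': node 4→1 ·f  → match P0@[25:25]
i=26 'b': node 1→2
i=27 'a': node 2→3  → match P1@[25:27],P2@[26:27]
i=28 'b': node 3→4 ·f
i=29 'a': node 4→5  → match P2@[28:29]
i=30 'c': node 5→0 ·f
i=31 'b': node 0→4
i=32 'a': node 4→5  → match P2@[31:32]
i=33 'b': node 5→4 ·f
i=34 'a': node 4→5  → match P2@[33:34]
i=35 'd': node 5→1 ·f  → match P0@[35:35]

Result: [[1,0],[5,2],[6,0],[7,0],[10,2],[11,0],[13,1],[13,2],[14,0],[15,0],[19,2],[20,0],[22,1],[22,2],[25,0],[27,1],[27,2],[29,2],[32,2],[34,2],[35,0]]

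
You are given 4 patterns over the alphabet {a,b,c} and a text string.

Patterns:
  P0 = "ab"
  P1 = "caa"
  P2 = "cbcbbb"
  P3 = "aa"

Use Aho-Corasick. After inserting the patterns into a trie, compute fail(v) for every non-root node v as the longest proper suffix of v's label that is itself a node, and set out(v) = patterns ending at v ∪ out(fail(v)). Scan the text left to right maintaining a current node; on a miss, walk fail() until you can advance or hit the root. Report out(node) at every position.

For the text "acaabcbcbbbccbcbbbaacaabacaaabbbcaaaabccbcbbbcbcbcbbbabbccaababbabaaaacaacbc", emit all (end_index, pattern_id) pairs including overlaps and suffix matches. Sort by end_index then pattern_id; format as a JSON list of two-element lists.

Build:
Trie (insert patterns):
  0='ε' goto a→1 c→3
  1='a' goto a→11 b→2
  2='ab' goto ·  ←P0
  3='c' goto a→4 b→6
  4='ca' goto a→5
  5='caa' goto ·  ←P1
  6='cb' goto c→7
  7='cbc' goto b→8
  8='cbcb' goto b→9
  9='cbcbb' goto b→10
  10='cbcbbb' goto ·  ←P2
  11='aa' goto ·  ←P3

Failure links (BFS by depth):
  n1('a'): parent n0 fail=0; on 'a' 0 → fail=0;  out ∅∪∅=∅
  n3('c'): parent n0 fail=0; on 'c' 0 → fail=0;  out ∅∪∅=∅
  n2('ab'): parent n1 fail=0; on 'b' 0 → fail=0;  out {0}∪∅={0}
  n4('ca'): parent n3 fail=0; on 'a' 0 → fail=1;  out ∅∪∅=∅
  n6('cb'): parent n3 fail=0; on 'b' 0 → fail=0;  out ∅∪∅=∅
  n11('aa'): parent n1 fail=0; on 'a' 0 → fail=1;  out {3}∪∅={3}
  n5('caa'): parent n4 fail=1; on 'a' 1 → fail=11;  out {1}∪{3}={1,3}
  n7('cbc'): parent n6 fail=0; on 'c' 0 → fail=3;  out ∅∪∅=∅
  n8('cbcb'): parent n7 fail=3; on 'b' 3 → fail=6;  out ∅∪∅=∅
  n9('cbcbb'): parent n8 fail=6; on 'b' 6→0 → fail=0;  out ∅∪∅=∅
  n10('cbcbbb'): parent n9 fail=0; on 'b' 0 → fail=0;  out {2}∪∅={2}

Run:
pos 0 'a': at 1
pos 1 'c': at 3 (fail-walked)
pos 2 'a': at 4
pos 3 'a': at 5  → match P1@[1:3],P3@[2:3]
pos 4 'b': at 2 (fail-walked)  → match P0@[3:4]
pos 5 'c': at 3 (fail-walked)
pos 6 'b': at 6
pos 7 'c': at 7
pos 8 'b': at 8
pos 9 'b': at 9
pos 10 'b': at 10  → match P2@[5:10]
pos 11 'c': at 3 (fail-walked)
pos 12 'c': at 3 (fail-walked)
pos 13 'b': at 6
pos 14 'c': at 7
pos 15 'b': at 8
pos 16 'b': at 9
pos 17 'b': at 10  → match P2@[12:17]
pos 18 'a': at 1 (fail-walked)
pos 19 'a': at 11  → match P3@[18:19]
pos 20 'c': at 3 (fail-walked)
pos 21 'a': at 4
pos 22 'a': at 5  → match P1@[20:22],P3@[21:22]
pos 23 'b': at 2 (fail-walked)  → match P0@[22:23]
pos 24 'a': at 1 (fail-walked)
pos 25 'c': at 3 (fail-walked)
pos 26 'a': at 4
pos 27 'a': at 5  → match P1@[25:27],P3@[26:27]
pos 28 'a': at 11 (fail-walked)  → match P3@[27:28]
pos 29 'b': at 2 (fail-walked)  → match P0@[28:29]
pos 30 'b': at 0 (fail-walked)
pos 31 'b': at 0
pos 32 'c': at 3
pos 33 'a': at 4
pos 34 'a': at 5  → match P1@[32:34],P3@[33:34]
pos 35 'a': at 11 (fail-walked)  → match P3@[34:35]
pos 36 'a': at 11 (fail-walked)  → match P3@[35:36]
pos 37 'b': at 2 (fail-walked)  → match P0@[36:37]
pos 38 'c': at 3 (fail-walked)
pos 39 'c': at 3 (fail-walked)
pos 40 'b': at 6
pos 41 'c': at 7
pos 42 'b': at 8
pos 43 'b': at 9
pos 44 'b': at 10  → match P2@[39:44]
pos 45 'c': at 3 (fail-walked)
pos 46 'b': at 6
pos 47 'c': at 7
pos 48 'b': at 8
pos 49 'c': at 7 (fail-walked)
pos 50 'b': at 8
pos 51 'b': at 9
pos 52 'b': at 10  → match P2@[47:52]
pos 53 'a': at 1 (fail-walked)
pos 54 'b': at 2  → match P0@[53:54]
pos 55 'b': at 0 (fail-walked)
pos 56 'c': at 3
pos 57 'c': at 3 (fail-walked)
pos 58 'a': at 4
pos 59 'a': at 5  → match P1@[57:59],P3@[58:59]
pos 60 'b': at 2 (fail-walked)  → match P0@[59:60]
pos 61 'a': at 1 (fail-walked)
pos 62 'b': at 2  → match P0@[61:62]
pos 63 'b': at 0 (fail-walked)
pos 64 'a': at 1
pos 65 'b': at 2  → match P0@[64:65]
pos 66 'a': at 1 (fail-walked)
pos 67 'a': at 11  → match P3@[66:67]
pos 68 'a': at 11 (fail-walked)  → match P3@[67:68]
pos 69 'a': at 11 (fail-walked)  → match P3@[68:69]
pos 70 'c': at 3 (fail-walked)
pos 71 'a': at 4
pos 72 'a': at 5  → match P1@[70:72],P3@[71:72]
pos 73 'c': at 3 (fail-walked)
pos 74 'b': at 6
pos 75 'c': at 7

Result: [[3,1],[3,3],[4,0],[10,2],[17,2],[19,3],[22,1],[22,3],[23,0],[27,1],[27,3],[28,3],[29,0],[34,1],[34,3],[35,3],[36,3],[37,0],[44,2],[52,2],[54,0],[59,1],[59,3],[60,0],[62,0],[65,0],[67,3],[68,3],[69,3],[72,1],[72,3]]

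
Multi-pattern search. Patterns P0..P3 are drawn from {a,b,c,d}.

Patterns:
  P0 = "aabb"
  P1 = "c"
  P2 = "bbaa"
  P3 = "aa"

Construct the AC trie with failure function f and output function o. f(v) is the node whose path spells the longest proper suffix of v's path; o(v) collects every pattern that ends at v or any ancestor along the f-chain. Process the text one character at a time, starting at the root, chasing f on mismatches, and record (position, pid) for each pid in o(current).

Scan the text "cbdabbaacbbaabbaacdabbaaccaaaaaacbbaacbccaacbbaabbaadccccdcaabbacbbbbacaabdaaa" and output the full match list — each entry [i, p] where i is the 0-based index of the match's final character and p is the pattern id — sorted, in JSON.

Construct AC machine:
Trie nodes:
  n0 'ε': a→1 b→6 c→5
  n1 'a': a→2
  n2 'aa': b→3  [P3 ends]
  n3 'aab': b→4
  n4 'aabb': ·  [P0 ends]
  n5 'c': ·  [P1 ends]
  n6 'b': b→7
  n7 'bb': a→8
  n8 'bba': a→9
  n9 'bbaa': ·  [P2 ends]

BFS fail/out derivation:
  n1('a'): parent n0 fail=0; on 'a' 0 → fail=0;  out ∅∪∅=∅
  n5('c'): parent n0 fail=0; on 'c' 0 → fail=0;  out {1}∪∅={1}
  n6('b'): parent n0 fail=0; on 'b' 0 → fail=0;  out ∅∪∅=∅
  n2('aa'): parent n1 fail=0; on 'a' 0 → fail=1;  out {3}∪∅={3}
  n7('bb'): parent n6 fail=0; on 'b' 0 → fail=6;  out ∅∪∅=∅
  n3('aab'): parent n2 fail=1; on 'b' 1→0 → fail=6;  out ∅∪∅=∅
  n8('bba'): parent n7 fail=6; on 'a' 6→0 → fail=1;  out ∅∪∅=∅
  n4('aabb'): parent n3 fail=6; on 'b' 6 → fail=7;  out {0}∪∅={0}
  n9('bbaa'): parent n8 fail=1; on 'a' 1 → fail=2;  out {2}∪{3}={2,3}

Scan:
[0] read 'c'  n0⇒n5  emit P1@[0:0]
[1] read 'b'  n5⇒n6 (fail-walked)
[2] read 'd'  n6⇒n0 (fail-walked)
[3] read 'a'  n0⇒n1
[4] read 'b'  n1⇒n6 (fail-walked)
[5] read 'b'  n6⇒n7
[6] read 'a'  n7⇒n8
[7] read 'a'  n8⇒n9  emit P2@[4:7],P3@[6:7]
[8] read 'c'  n9⇒n5 (fail-walked)  emit P1@[8:8]
[9] read 'b'  n5⇒n6 (fail-walked)
[10] read 'b'  n6⇒n7
[11] read 'a'  n7⇒n8
[12] read 'a'  n8⇒n9  emit P2@[9:12],P3@[11:12]
[13] read 'b'  n9⇒n3 (fail-walked)
[14] read 'b'  n3⇒n4  emit P0@[11:14]
[15] read 'a'  n4⇒n8 (fail-walked)
[16] read 'a'  n8⇒n9  emit P2@[13:16],P3@[15:16]
[17] read 'c'  n9⇒n5 (fail-walked)  emit P1@[17:17]
[18] read 'd'  n5⇒n0 (fail-walked)
[19] read 'a'  n0⇒n1
[20] read 'b'  n1⇒n6 (fail-walked)
[21] read 'b'  n6⇒n7
[22] read 'a'  n7⇒n8
[23] read 'a'  n8⇒n9  emit P2@[20:23],P3@[22:23]
[24] read 'c'  n9⇒n5 (fail-walked)  emit P1@[24:24]
[25] read 'c'  n5⇒n5 (fail-walked)  emit P1@[25:25]
[26] read 'a'  n5⇒n1 (fail-walked)
[27] read 'a'  n1⇒n2  emit P3@[26:27]
[28] read 'a'  n2⇒n2 (fail-walked)  emit P3@[27:28]
[29] read 'a'  n2⇒n2 (fail-walked)  emit P3@[28:29]
[30] read 'a'  n2⇒n2 (fail-walked)  emit P3@[29:30]
[31] read 'a'  n2⇒n2 (fail-walked)  emit P3@[30:31]
[32] read 'c'  n2⇒n5 (fail-walked)  emit P1@[32:32]
[33] read 'b'  n5⇒n6 (fail-walked)
[34] read 'b'  n6⇒n7
[35] read 'a'  n7⇒n8
[36] read 'a'  n8⇒n9  emit P2@[33:36],P3@[35:36]
[37] read 'c'  n9⇒n5 (fail-walked)  emit P1@[37:37]
[38] read 'b'  n5⇒n6 (fail-walked)
[39] read 'c'  n6⇒n5 (fail-walked)  emit P1@[39:39]
[40] read 'c'  n5⇒n5 (fail-walked)  emit P1@[40:40]
[41] read 'a'  n5⇒n1 (fail-walked)
[42] read 'a'  n1⇒n2  emit P3@[41:42]
[43] read 'c'  n2⇒n5 (fail-walked)  emit P1@[43:43]
[44] read 'b'  n5⇒n6 (fail-walked)
[45] read 'b'  n6⇒n7
[46] read 'a'  n7⇒n8
[47] read 'a'  n8⇒n9  emit P2@[44:47],P3@[46:47]
[48] read 'b'  n9⇒n3 (fail-walked)
[49] read 'b'  n3⇒n4  emit P0@[46:49]
[50] read 'a'  n4⇒n8 (fail-walked)
[51] read 'a'  n8⇒n9  emit P2@[48:51],P3@[50:51]
[52] read 'd'  n9⇒n0 (fail-walked)
[53] read 'c'  n0⇒n5  emit P1@[53:53]
[54] read 'c'  n5⇒n5 (fail-walked)  emit P1@[54:54]
[55] read 'c'  n5⇒n5 (fail-walked)  emit P1@[55:55]
[56] read 'c'  n5⇒n5 (fail-walked)  emit P1@[56:56]
[57] read 'd'  n5⇒n0 (fail-walked)
[58] read 'c'  n0⇒n5  emit P1@[58:58]
[59] read 'a'  n5⇒n1 (fail-walked)
[60] read 'a'  n1⇒n2  emit P3@[59:60]
[61] read 'b'  n2⇒n3
[62] read 'b'  n3⇒n4  emit P0@[59:62]
[63] read 'a'  n4⇒n8 (fail-walked)
[64] read 'c'  n8⇒n5 (fail-walked)  emit P1@[64:64]
[65] read 'b'  n5⇒n6 (fail-walked)
[66] read 'b'  n6⇒n7
[67] read 'b'  n7⇒n7 (fail-walked)
[68] read 'b'  n7⇒n7 (fail-walked)
[69] read 'a'  n7⇒n8
[70] read 'c'  n8⇒n5 (fail-walked)  emit P1@[70:70]
[71] read 'a'  n5⇒n1 (fail-walked)
[72] read 'a'  n1⇒n2  emit P3@[71:72]
[73] read 'b'  n2⇒n3
[74] read 'd'  n3⇒n0 (fail-walked)
[75] read 'a'  n0⇒n1
[76] read 'a'  n1⇒n2  emit P3@[75:76]
[77] read 'a'  n2⇒n2 (fail-walked)  emit P3@[76:77]

Matches: [[0,1],[7,2],[7,3],[8,1],[12,2],[12,3],[14,0],[16,2],[16,3],[17,1],[23,2],[23,3],[24,1],[25,1],[27,3],[28,3],[29,3],[30,3],[31,3],[32,1],[36,2],[36,3],[37,1],[39,1],[40,1],[42,3],[43,1],[47,2],[47,3],[49,0],[51,2],[51,3],[53,1],[54,1],[55,1],[56,1],[58,1],[60,3],[62,0],[64,1],[70,1],[72,3],[76,3],[77,3]]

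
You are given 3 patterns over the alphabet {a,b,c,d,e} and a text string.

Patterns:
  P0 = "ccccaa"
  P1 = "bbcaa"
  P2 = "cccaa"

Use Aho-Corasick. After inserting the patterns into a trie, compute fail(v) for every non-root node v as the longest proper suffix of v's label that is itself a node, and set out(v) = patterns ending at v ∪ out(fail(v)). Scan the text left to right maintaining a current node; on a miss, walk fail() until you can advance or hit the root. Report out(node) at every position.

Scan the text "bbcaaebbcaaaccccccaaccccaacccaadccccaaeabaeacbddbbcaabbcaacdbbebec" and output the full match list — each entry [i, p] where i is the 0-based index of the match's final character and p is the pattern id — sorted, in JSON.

Build:
Trie (insert patterns):
  0='ε' goto b→7 c→1
  1='c' goto c→2
  2='cc' goto c→3
  3='ccc' goto a→12 c→4
  4='cccc' goto a→5
  5='cccca' goto a→6
  6='ccccaa' goto ·  [P0 ends]
  7='b' goto b→8
  8='bb' goto c→9
  9='bbc' goto a→10
  10='bbca' goto a→11
  11='bbcaa' goto ·  [P1 ends]
  12='ccca' goto a→13
  13='cccaa' goto ·  [P2 ends]

BFS fail/out derivation:
  fail(1) 'c': from fail(0)=0 chase 'c': 0 ⇒ 0;  out=∅∪out(0)=∅
  fail(7) 'b': from fail(0)=0 chase 'b': 0 ⇒ 0;  out=∅∪out(0)=∅
  fail(2) 'cc': from fail(1)=0 chase 'c': 0 ⇒ 1;  out=∅∪out(1)=∅
  fail(8) 'bb': from fail(7)=0 chase 'b': 0 ⇒ 7;  out=∅∪out(7)=∅
  fail(3) 'ccc': from fail(2)=1 chase 'c': 1 ⇒ 2;  out=∅∪out(2)=∅
  fail(9) 'bbc': from fail(8)=7 chase 'c': 7→0 ⇒ 1;  out=∅∪out(1)=∅
  fail(4) 'cccc': from fail(3)=2 chase 'c': 2 ⇒ 3;  out=∅∪out(3)=∅
  fail(10) 'bbca': from fail(9)=1 chase 'a': 1→0 ⇒ 0;  out=∅∪out(0)=∅
  fail(12) 'ccca': from fail(3)=2 chase 'a': 2→1→0 ⇒ 0;  out=∅∪out(0)=∅
  fail(5) 'cccca': from fail(4)=3 chase 'a': 3 ⇒ 12;  out=∅∪out(12)=∅
  fail(11) 'bbcaa': from fail(10)=0 chase 'a': 0 ⇒ 0;  out={1}∪out(0)={1}
  fail(13) 'cccaa': from fail(12)=0 chase 'a': 0 ⇒ 0;  out={2}∪out(0)={2}
  fail(6) 'ccccaa': from fail(5)=12 chase 'a': 12 ⇒ 13;  out={0}∪out(13)={0,2}

Run:
pos 0 'b': at 7
pos 1 'b': at 8
pos 2 'c': at 9
pos 3 'a': at 10
pos 4 'a': at 11  → match P1@[0:4]
pos 5 'e': at 0 (fail-walked)
pos 6 'b': at 7
pos 7 'b': at 8
pos 8 'c': at 9
pos 9 'a': at 10
pos 10 'a': at 11  → match P1@[6:10]
pos 11 'a': at 0 (fail-walked)
pos 12 'c': at 1
pos 13 'c': at 2
pos 14 'c': at 3
pos 15 'c': at 4
pos 16 'c': at 4 (fail-walked)
pos 17 'c': at 4 (fail-walked)
pos 18 'a': at 5
pos 19 'a': at 6  → match P0@[14:19],P2@[15:19]
pos 20 'c': at 1 (fail-walked)
pos 21 'c': at 2
pos 22 'c': at 3
pos 23 'c': at 4
pos 24 'a': at 5
pos 25 'a': at 6  → match P0@[20:25],P2@[21:25]
pos 26 'c': at 1 (fail-walked)
pos 27 'c': at 2
pos 28 'c': at 3
pos 29 'a': at 12
pos 30 'a': at 13  → match P2@[26:30]
pos 31 'd': at 0 (fail-walked)
pos 32 'c': at 1
pos 33 'c': at 2
pos 34 'c': at 3
pos 35 'c': at 4
pos 36 'a': at 5
pos 37 'a': at 6  → match P0@[32:37],P2@[33:37]
pos 38 'e': at 0 (fail-walked)
pos 39 'a': at 0
pos 40 'b': at 7
pos 41 'a': at 0 (fail-walked)
pos 42 'e': at 0
pos 43 'a': at 0
pos 44 'c': at 1
pos 45 'b': at 7 (fail-walked)
pos 46 'd': at 0 (fail-walked)
pos 47 'd': at 0
pos 48 'b': at 7
pos 49 'b': at 8
pos 50 'c': at 9
pos 51 'a': at 10
pos 52 'a': at 11  → match P1@[48:52]
pos 53 'b': at 7 (fail-walked)
pos 54 'b': at 8
pos 55 'c': at 9
pos 56 'a': at 10
pos 57 'a': at 11  → match P1@[53:57]
pos 58 'c': at 1 (fail-walked)
pos 59 'd': at 0 (fail-walked)
pos 60 'b': at 7
pos 61 'b': at 8
pos 62 'e': at 0 (fail-walked)
pos 63 'b': at 7
pos 64 'e': at 0 (fail-walked)
pos 65 'c': at 1

All matches (sorted): [[4,1],[10,1],[19,0],[19,2],[25,0],[25,2],[30,2],[37,0],[37,2],[52,1],[57,1]]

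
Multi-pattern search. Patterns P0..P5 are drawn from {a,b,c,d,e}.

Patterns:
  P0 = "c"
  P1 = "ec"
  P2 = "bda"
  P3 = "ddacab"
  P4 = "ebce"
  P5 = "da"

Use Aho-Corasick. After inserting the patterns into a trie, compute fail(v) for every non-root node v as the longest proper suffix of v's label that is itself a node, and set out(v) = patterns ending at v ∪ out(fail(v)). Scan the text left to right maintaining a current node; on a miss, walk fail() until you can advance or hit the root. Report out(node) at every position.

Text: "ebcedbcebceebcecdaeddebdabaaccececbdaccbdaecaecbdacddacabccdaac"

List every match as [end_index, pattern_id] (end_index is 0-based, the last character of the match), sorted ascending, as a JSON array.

Build automaton:
Trie (insert patterns):
  0='ε' goto b→4 c→1 d→7 e→2
  1='c' goto ·  [P0 ends]
  2='e' goto b→13 c→3
  3='ec' goto ·  [P1 ends]
  4='b' goto d→5
  5='bd' goto a→6
  6='bda' goto ·  [P2 ends]
  7='d' goto a→16 d→8
  8='dd' goto a→9
  9='dda' goto c→10
  10='ddac' goto a→11
  11='ddaca' goto b→12
  12='ddacab' goto ·  [P3 ends]
  13='eb' goto c→14
  14='ebc' goto e→15
  15='ebce' goto ·  [P4 ends]
  16='da' goto ·  [P5 ends]

BFS fail/out derivation:
  n1('c'): parent n0 fail=0; on 'c' 0 → fail=0;  out {0}∪∅={0}
  n2('e'): parent n0 fail=0; on 'e' 0 → fail=0;  out ∅∪∅=∅
  n4('b'): parent n0 fail=0; on 'b' 0 → fail=0;  out ∅∪∅=∅
  n7('d'): parent n0 fail=0; on 'd' 0 → fail=0;  out ∅∪∅=∅
  n3('ec'): parent n2 fail=0; on 'c' 0 → fail=1;  out {1}∪{0}={0,1}
  n5('bd'): parent n4 fail=0; on 'd' 0 → fail=7;  out ∅∪∅=∅
  n8('dd'): parent n7 fail=0; on 'd' 0 → fail=7;  out ∅∪∅=∅
  n13('eb'): parent n2 fail=0; on 'b' 0 → fail=4;  out ∅∪∅=∅
  n16('da'): parent n7 fail=0; on 'a' 0 → fail=0;  out {5}∪∅={5}
  n6('bda'): parent n5 fail=7; on 'a' 7 → fail=16;  out {2}∪{5}={2,5}
  n9('dda'): parent n8 fail=7; on 'a' 7 → fail=16;  out ∅∪{5}={5}
  n14('ebc'): parent n13 fail=4; on 'c' 4→0 → fail=1;  out ∅∪{0}={0}
  n10('ddac'): parent n9 fail=16; on 'c' 16→0 → fail=1;  out ∅∪{0}={0}
  n15('ebce'): parent n14 fail=1; on 'e' 1→0 → fail=2;  out {4}∪∅={4}
  n11('ddaca'): parent n10 fail=1; on 'a' 1→0 → fail=0;  out ∅∪∅=∅
  n12('ddacab'): parent n11 fail=0; on 'b' 0 → fail=4;  out {3}∪∅={3}

Scan:
pos 0 'e': at 2
pos 1 'b': at 13
pos 2 'c': at 14  → match P0@[2:2]
pos 3 'e': at 15  → match P4@[0:3]
pos 4 'd': at 7 (via fail)
pos 5 'b': at 4 (via fail)
pos 6 'c': at 1 (via fail)  → match P0@[6:6]
pos 7 'e': at 2 (via fail)
pos 8 'b': at 13
pos 9 'c': at 14  → match P0@[9:9]
pos 10 'e': at 15  → match P4@[7:10]
pos 11 'e': at 2 (via fail)
pos 12 'b': at 13
pos 13 'c': at 14  → match P0@[13:13]
pos 14 'e': at 15  → match P4@[11:14]
pos 15 'c': at 3 (via fail)  → match P0@[15:15],P1@[14:15]
pos 16 'd': at 7 (via fail)
pos 17 'a': at 16  → match P5@[16:17]
pos 18 'e': at 2 (via fail)
pos 19 'd': at 7 (via fail)
pos 20 'd': at 8
pos 21 'e': at 2 (via fail)
pos 22 'b': at 13
pos 23 'd': at 5 (via fail)
pos 24 'a': at 6  → match P2@[22:24],P5@[23:24]
pos 25 'b': at 4 (via fail)
pos 26 'a': at 0 (via fail)
pos 27 'a': at 0
pos 28 'c': at 1  → match P0@[28:28]
pos 29 'c': at 1 (via fail)  → match P0@[29:29]
pos 30 'e': at 2 (via fail)
pos 31 'c': at 3  → match P0@[31:31],P1@[30:31]
pos 32 'e': at 2 (via fail)
pos 33 'c': at 3  → match P0@[33:33],P1@[32:33]
pos 34 'b': at 4 (via fail)
pos 35 'd': at 5
pos 36 'a': at 6  → match P2@[34:36],P5@[35:36]
pos 37 'c': at 1 (via fail)  → match P0@[37:37]
pos 38 'c': at 1 (via fail)  → match P0@[38:38]
pos 39 'b': at 4 (via fail)
pos 40 'd': at 5
pos 41 'a': at 6  → match P2@[39:41],P5@[40:41]
pos 42 'e': at 2 (via fail)
pos 43 'c': at 3  → match P0@[43:43],P1@[42:43]
pos 44 'a': at 0 (via fail)
pos 45 'e': at 2
pos 46 'c': at 3  → match P0@[46:46],P1@[45:46]
pos 47 'b': at 4 (via fail)
pos 48 'd': at 5
pos 49 'a': at 6  → match P2@[47:49],P5@[48:49]
pos 50 'c': at 1 (via fail)  → match P0@[50:50]
pos 51 'd': at 7 (via fail)
pos 52 'd': at 8
pos 53 'a': at 9  → match P5@[52:53]
pos 54 'c': at 10  → match P0@[54:54]
pos 55 'a': at 11
pos 56 'b': at 12  → match P3@[51:56]
pos 57 'c': at 1 (via fail)  → match P0@[57:57]
pos 58 'c': at 1 (via fail)  → match P0@[58:58]
pos 59 'd': at 7 (via fail)
pos 60 'a': at 16  → match P5@[59:60]
pos 61 'a': at 0 (via fail)
pos 62 'c': at 1  → match P0@[62:62]

Result: [[2,0],[3,4],[6,0],[9,0],[10,4],[13,0],[14,4],[15,0],[15,1],[17,5],[24,2],[24,5],[28,0],[29,0],[31,0],[31,1],[33,0],[33,1],[36,2],[36,5],[37,0],[38,0],[41,2],[41,5],[43,0],[43,1],[46,0],[46,1],[49,2],[49,5],[50,0],[53,5],[54,0],[56,3],[57,0],[58,0],[60,5],[62,0]]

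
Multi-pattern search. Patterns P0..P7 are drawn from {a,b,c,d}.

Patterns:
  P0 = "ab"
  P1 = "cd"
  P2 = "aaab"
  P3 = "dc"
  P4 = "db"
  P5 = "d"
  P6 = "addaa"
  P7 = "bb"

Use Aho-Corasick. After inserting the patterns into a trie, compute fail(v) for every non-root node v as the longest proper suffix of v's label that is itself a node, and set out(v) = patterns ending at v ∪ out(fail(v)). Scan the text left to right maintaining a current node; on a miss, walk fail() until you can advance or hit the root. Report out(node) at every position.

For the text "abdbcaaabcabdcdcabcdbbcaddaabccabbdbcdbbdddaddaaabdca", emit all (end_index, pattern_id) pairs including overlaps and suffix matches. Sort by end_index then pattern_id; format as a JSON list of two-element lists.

Build:
Trie nodes:
  n0 'ε': a→1 b→15 c→3 d→8
  n1 'a': a→5 b→2 d→11
  n2 'ab': ·  ←P0
  n3 'c': d→4
  n4 'cd': ·  ←P1
  n5 'aa': a→6
  n6 'aaa': b→7
  n7 'aaab': ·  ←P2
  n8 'd': b→10 c→9  ←P5
  n9 'dc': ·  ←P3
  n10 'db': ·  ←P4
  n11 'ad': d→12
  n12 'add': a→13
  n13 'adda': a→14
  n14 'addaa': ·  ←P6
  n15 'b': b→16
  n16 'bb': ·  ←P7

BFS fail/out derivation:
  fail(1) 'a': from fail(0)=0 chase 'a': 0 ⇒ 0;  out=∅∪out(0)=∅
  fail(3) 'c': from fail(0)=0 chase 'c': 0 ⇒ 0;  out=∅∪out(0)=∅
  fail(8) 'd': from fail(0)=0 chase 'd': 0 ⇒ 0;  out={5}∪out(0)={5}
  fail(15) 'b': from fail(0)=0 chase 'b': 0 ⇒ 0;  out=∅∪out(0)=∅
  fail(2) 'ab': from fail(1)=0 chase 'b': 0 ⇒ 15;  out={0}∪out(15)={0}
  fail(4) 'cd': from fail(3)=0 chase 'd': 0 ⇒ 8;  out={1}∪out(8)={1,5}
  fail(5) 'aa': from fail(1)=0 chase 'a': 0 ⇒ 1;  out=∅∪out(1)=∅
  fail(9) 'dc': from fail(8)=0 chase 'c': 0 ⇒ 3;  out={3}∪out(3)={3}
  fail(10) 'db': from fail(8)=0 chase 'b': 0 ⇒ 15;  out={4}∪out(15)={4}
  fail(11) 'ad': from fail(1)=0 chase 'd': 0 ⇒ 8;  out=∅∪out(8)={5}
  fail(16) 'bb': from fail(15)=0 chase 'b': 0 ⇒ 15;  out={7}∪out(15)={7}
  fail(6) 'aaa': from fail(5)=1 chase 'a': 1 ⇒ 5;  out=∅∪out(5)=∅
  fail(12) 'add': from fail(11)=8 chase 'd': 8→0 ⇒ 8;  out=∅∪out(8)={5}
  fail(7) 'aaab': from fail(6)=5 chase 'b': 5→1 ⇒ 2;  out={2}∪out(2)={0,2}
  fail(13) 'adda': from fail(12)=8 chase 'a': 8→0 ⇒ 1;  out=∅∪out(1)=∅
  fail(14) 'addaa': from fail(13)=1 chase 'a': 1 ⇒ 5;  out={6}∪out(5)={6}

Scan:
i=0 'a': node 0→1
i=1 'b': node 1→2  ** P0@[0:1]
i=2 'd': node 2→8 ·f  ** P5@[2:2]
i=3 'b': node 8→10  ** P4@[2:3]
i=4 'c': node 10→3 ·f
i=5 'a': node 3→1 ·f
i=6 'a': node 1→5
i=7 'a': node 5→6
i=8 'b': node 6→7  ** P0@[7:8],P2@[5:8]
i=9 'c': node 7→3 ·f
i=10 'a': node 3→1 ·f
i=11 'b': node 1→2  ** P0@[10:11]
i=12 'd': node 2→8 ·f  ** P5@[12:12]
i=13 'c': node 8→9  ** P3@[12:13]
i=14 'd': node 9→4 ·f  ** P1@[13:14],P5@[14:14]
i=15 'c': node 4→9 ·f  ** P3@[14:15]
i=16 'a': node 9→1 ·f
i=17 'b': node 1→2  ** P0@[16:17]
i=18 'c': node 2→3 ·f
i=19 'd': node 3→4  ** P1@[18:19],P5@[19:19]
i=20 'b': node 4→10 ·f  ** P4@[19:20]
i=21 'b': node 10→16 ·f  ** P7@[20:21]
i=22 'c': node 16→3 ·f
i=23 'a': node 3→1 ·f
i=24 'd': node 1→11  ** P5@[24:24]
i=25 'd': node 11→12  ** P5@[25:25]
i=26 'a': node 12→13
i=27 'a': node 13→14  ** P6@[23:27]
i=28 'b': node 14→2 ·f  ** P0@[27:28]
i=29 'c': node 2→3 ·f
i=30 'c': node 3→3 ·f
i=31 'a': node 3→1 ·f
i=32 'b': node 1→2  ** P0@[31:32]
i=33 'b': node 2→16 ·f  ** P7@[32:33]
i=34 'd': node 16→8 ·f  ** P5@[34:34]
i=35 'b': node 8→10  ** P4@[34:35]
i=36 'c': node 10→3 ·f
i=37 'd': node 3→4  ** P1@[36:37],P5@[37:37]
i=38 'b': node 4→10 ·f  ** P4@[37:38]
i=39 'b': node 10→16 ·f  ** P7@[38:39]
i=40 'd': node 16→8 ·f  ** P5@[40:40]
i=41 'd': node 8→8 ·f  ** P5@[41:41]
i=42 'd': node 8→8 ·f  ** P5@[42:42]
i=43 'a': node 8→1 ·f
i=44 'd': node 1→11  ** P5@[44:44]
i=45 'd': node 11→12  ** P5@[45:45]
i=46 'a': node 12→13
i=47 'a': node 13→14  ** P6@[43:47]
i=48 'a': node 14→6 ·f
i=49 'b': node 6→7  ** P0@[48:49],P2@[46:49]
i=50 'd': node 7→8 ·f  ** P5@[50:50]
i=51 'c': node 8→9  ** P3@[50:51]
i=52 'a': node 9→1 ·f

Result: [[1,0],[2,5],[3,4],[8,0],[8,2],[11,0],[12,5],[13,3],[14,1],[14,5],[15,3],[17,0],[19,1],[19,5],[20,4],[21,7],[24,5],[25,5],[27,6],[28,0],[32,0],[33,7],[34,5],[35,4],[37,1],[37,5],[38,4],[39,7],[40,5],[41,5],[42,5],[44,5],[45,5],[47,6],[49,0],[49,2],[50,5],[51,3]]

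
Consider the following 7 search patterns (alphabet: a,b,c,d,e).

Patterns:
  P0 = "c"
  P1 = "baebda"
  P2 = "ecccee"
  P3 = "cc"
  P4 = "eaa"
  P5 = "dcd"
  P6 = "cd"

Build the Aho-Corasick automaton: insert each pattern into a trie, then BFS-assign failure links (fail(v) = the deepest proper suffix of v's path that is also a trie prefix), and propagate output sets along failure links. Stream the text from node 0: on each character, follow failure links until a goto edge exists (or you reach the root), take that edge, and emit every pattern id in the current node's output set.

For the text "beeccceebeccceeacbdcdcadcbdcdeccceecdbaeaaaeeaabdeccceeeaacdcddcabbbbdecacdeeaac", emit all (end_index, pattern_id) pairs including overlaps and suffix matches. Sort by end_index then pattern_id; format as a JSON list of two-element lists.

Construct AC machine:
Trie (insert patterns):
  0='ε' goto b→2 c→1 d→17 e→8
  1='c' goto c→14 d→20  ←P0
  2='b' goto a→3
  3='ba' goto e→4
  4='bae' goto b→5
  5='baeb' goto d→6
  6='baebd' goto a→7
  7='baebda' goto ·  ←P1
  8='e' goto a→15 c→9
  9='ec' goto c→10
  10='ecc' goto c→11
  11='eccc' goto e→12
  12='eccce' goto e→13
  13='ecccee' goto ·  ←P2
  14='cc' goto ·  ←P3
  15='ea' goto a→16
  16='eaa' goto ·  ←P4
  17='d' goto c→18
  18='dc' goto d→19
  19='dcd' goto ·  ←P5
  20='cd' goto ·  ←P6

BFS fail/out derivation:
  fail(1) 'c': from fail(0)=0 chase 'c': 0 ⇒ 0;  out={0}∪out(0)={0}
  fail(2) 'b': from fail(0)=0 chase 'b': 0 ⇒ 0;  out=∅∪out(0)=∅
  fail(8) 'e': from fail(0)=0 chase 'e': 0 ⇒ 0;  out=∅∪out(0)=∅
  fail(17) 'd': from fail(0)=0 chase 'd': 0 ⇒ 0;  out=∅∪out(0)=∅
  fail(3) 'ba': from fail(2)=0 chase 'a': 0 ⇒ 0;  out=∅∪out(0)=∅
  fail(9) 'ec': from fail(8)=0 chase 'c': 0 ⇒ 1;  out=∅∪out(1)={0}
  fail(14) 'cc': from fail(1)=0 chase 'c': 0 ⇒ 1;  out={3}∪out(1)={0,3}
  fail(15) 'ea': from fail(8)=0 chase 'a': 0 ⇒ 0;  out=∅∪out(0)=∅
  fail(18) 'dc': from fail(17)=0 chase 'c': 0 ⇒ 1;  out=∅∪out(1)={0}
  fail(20) 'cd': from fail(1)=0 chase 'd': 0 ⇒ 17;  out={6}∪out(17)={6}
  fail(4) 'bae': from fail(3)=0 chase 'e': 0 ⇒ 8;  out=∅∪out(8)=∅
  fail(10) 'ecc': from fail(9)=1 chase 'c': 1 ⇒ 14;  out=∅∪out(14)={0,3}
  fail(16) 'eaa': from fail(15)=0 chase 'a': 0 ⇒ 0;  out={4}∪out(0)={4}
  fail(19) 'dcd': from fail(18)=1 chase 'd': 1 ⇒ 20;  out={5}∪out(20)={5,6}
  fail(5) 'baeb': from fail(4)=8 chase 'b': 8→0 ⇒ 2;  out=∅∪out(2)=∅
  fail(11) 'eccc': from fail(10)=14 chase 'c': 14→1 ⇒ 14;  out=∅∪out(14)={0,3}
  fail(6) 'baebd': from fail(5)=2 chase 'd': 2→0 ⇒ 17;  out=∅∪out(17)=∅
  fail(12) 'eccce': from fail(11)=14 chase 'e': 14→1→0 ⇒ 8;  out=∅∪out(8)=∅
  fail(7) 'baebda': from fail(6)=17 chase 'a': 17→0 ⇒ 0;  out={1}∪out(0)={1}
  fail(13) 'ecccee': from fail(12)=8 chase 'e': 8→0 ⇒ 8;  out={2}∪out(8)={2}

Run:
[0] read 'b'  n0⇒n2
[1] read 'e'  n2⇒n8 ·f
[2] read 'e'  n8⇒n8 ·f
[3] read 'c'  n8⇒n9  → match P0@[3:3]
[4] read 'c'  n9⇒n10  → match P0@[4:4],P3@[3:4]
[5] read 'c'  n10⇒n11  → match P0@[5:5],P3@[4:5]
[6] read 'e'  n11⇒n12
[7] read 'e'  n12⇒n13  → match P2@[2:7]
[8] read 'b'  n13⇒n2 ·f
[9] read 'e'  n2⇒n8 ·f
[10] read 'c'  n8⇒n9  → match P0@[10:10]
[11] read 'c'  n9⇒n10  → match P0@[11:11],P3@[10:11]
[12] read 'c'  n10⇒n11  → match P0@[12:12],P3@[11:12]
[13] read 'e'  n11⇒n12
[14] read 'e'  n12⇒n13  → match P2@[9:14]
[15] read 'a'  n13⇒n15 ·f
[16] read 'c'  n15⇒n1 ·f  → match P0@[16:16]
[17] read 'b'  n1⇒n2 ·f
[18] read 'd'  n2⇒n17 ·f
[19] read 'c'  n17⇒n18  → match P0@[19:19]
[20] read 'd'  n18⇒n19  → match P5@[18:20],P6@[19:20]
[21] read 'c'  n19⇒n18 ·f  → match P0@[21:21]
[22] read 'a'  n18⇒n0 ·f
[23] read 'd'  n0⇒n17
[24] read 'c'  n17⇒n18  → match P0@[24:24]
[25] read 'b'  n18⇒n2 ·f
[26] read 'd'  n2⇒n17 ·f
[27] read 'c'  n17⇒n18  → match P0@[27:27]
[28] read 'd'  n18⇒n19  → match P5@[26:28],P6@[27:28]
[29] read 'e'  n19⇒n8 ·f
[30] read 'c'  n8⇒n9  → match P0@[30:30]
[31] read 'c'  n9⇒n10  → match P0@[31:31],P3@[30:31]
[32] read 'c'  n10⇒n11  → match P0@[32:32],P3@[31:32]
[33] read 'e'  n11⇒n12
[34] read 'e'  n12⇒n13  → match P2@[29:34]
[35] read 'c'  n13⇒n9 ·f  → match P0@[35:35]
[36] read 'd'  n9⇒n20 ·f  → match P6@[35:36]
[37] read 'b'  n20⇒n2 ·f
[38] read 'a'  n2⇒n3
[39] read 'e'  n3⇒n4
[40] read 'a'  n4⇒n15 ·f
[41] read 'a'  n15⇒n16  → match P4@[39:41]
[42] read 'a'  n16⇒n0 ·f
[43] read 'e'  n0⇒n8
[44] read 'e'  n8⇒n8 ·f
[45] read 'a'  n8⇒n15
[46] read 'a'  n15⇒n16  → match P4@[44:46]
[47] read 'b'  n16⇒n2 ·f
[48] read 'd'  n2⇒n17 ·f
[49] read 'e'  n17⇒n8 ·f
[50] read 'c'  n8⇒n9  → match P0@[50:50]
[51] read 'c'  n9⇒n10  → match P0@[51:51],P3@[50:51]
[52] read 'c'  n10⇒n11  → match P0@[52:52],P3@[51:52]
[53] read 'e'  n11⇒n12
[54] read 'e'  n12⇒n13  → match P2@[49:54]
[55] read 'e'  n13⇒n8 ·f
[56] read 'a'  n8⇒n15
[57] read 'a'  n15⇒n16  → match P4@[55:57]
[58] read 'c'  n16⇒n1 ·f  → match P0@[58:58]
[59] read 'd'  n1⇒n20  → match P6@[58:59]
[60] read 'c'  n20⇒n18 ·f  → match P0@[60:60]
[61] read 'd'  n18⇒n19  → match P5@[59:61],P6@[60:61]
[62] read 'd'  n19⇒n17 ·f
[63] read 'c'  n17⇒n18  → match P0@[63:63]
[64] read 'a'  n18⇒n0 ·f
[65] read 'b'  n0⇒n2
[66] read 'b'  n2⇒n2 ·f
[67] read 'b'  n2⇒n2 ·f
[68] read 'b'  n2⇒n2 ·f
[69] read 'd'  n2⇒n17 ·f
[70] read 'e'  n17⇒n8 ·f
[71] read 'c'  n8⇒n9  → match P0@[71:71]
[72] read 'a'  n9⇒n0 ·f
[73] read 'c'  n0⇒n1  → match P0@[73:73]
[74] read 'd'  n1⇒n20  → match P6@[73:74]
[75] read 'e'  n20⇒n8 ·f
[76] read 'e'  n8⇒n8 ·f
[77] read 'a'  n8⇒n15
[78] read 'a'  n15⇒n16  → match P4@[76:78]
[79] read 'c'  n16⇒n1 ·f  → match P0@[79:79]

Matches: [[3,0],[4,0],[4,3],[5,0],[5,3],[7,2],[10,0],[11,0],[11,3],[12,0],[12,3],[14,2],[16,0],[19,0],[20,5],[20,6],[21,0],[24,0],[27,0],[28,5],[28,6],[30,0],[31,0],[31,3],[32,0],[32,3],[34,2],[35,0],[36,6],[41,4],[46,4],[50,0],[51,0],[51,3],[52,0],[52,3],[54,2],[57,4],[58,0],[59,6],[60,0],[61,5],[61,6],[63,0],[71,0],[73,0],[74,6],[78,4],[79,0]]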